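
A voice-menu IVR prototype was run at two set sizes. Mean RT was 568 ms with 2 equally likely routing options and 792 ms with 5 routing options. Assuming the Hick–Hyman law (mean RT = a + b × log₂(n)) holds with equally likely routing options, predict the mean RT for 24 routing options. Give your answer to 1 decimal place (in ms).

1175.5 ms

With log₂ n on the abscissa the relation is linear; from the two conditions:
  b = (792 − 568) / (log₂ 5 − log₂ 2) = 224 / (2.3219 − 1) = 169.449 ms/bit
  a = 568 − 169.449 × 1 = 398.551 ms
Then RT(24) = 398.551 + 169.449 × log₂ 24 = 398.551 + 169.449 × 4.5850 ≈ 1175.470 ms.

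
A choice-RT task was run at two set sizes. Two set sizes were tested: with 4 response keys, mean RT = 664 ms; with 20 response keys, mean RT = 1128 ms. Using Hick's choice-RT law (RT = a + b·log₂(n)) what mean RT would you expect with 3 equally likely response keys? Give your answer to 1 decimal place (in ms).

RT is linear in log₂ n, so two points fix the line:
  b = (1128 − 664) / (log₂ 20 − log₂ 4) = 464 / (4.3219 − 2) = 199.834 ms/bit
  a = 664 − 199.834 × 2 = 264.332 ms
Then RT(3) = 264.332 + 199.834 × log₂ 3 = 264.332 + 199.834 × 1.5850 ≈ 581.061 ms.

581.1 ms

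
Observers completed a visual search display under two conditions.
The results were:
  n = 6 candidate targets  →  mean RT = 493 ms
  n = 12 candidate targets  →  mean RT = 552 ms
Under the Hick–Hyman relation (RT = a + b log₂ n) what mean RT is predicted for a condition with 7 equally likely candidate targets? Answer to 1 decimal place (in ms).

Fit slope and intercept:
  b = (552 − 493) / (log₂ 12 − log₂ 6) = 59 / (3.5850 − 2.5850) = 59.000 ms/bit
  a = 493 − 59.000 × 2.5850 = 340.487 ms
Then RT(7) = 340.487 + 59.000 × log₂ 7 = 340.487 + 59.000 × 2.8074 ≈ 506.121 ms.

506.1 ms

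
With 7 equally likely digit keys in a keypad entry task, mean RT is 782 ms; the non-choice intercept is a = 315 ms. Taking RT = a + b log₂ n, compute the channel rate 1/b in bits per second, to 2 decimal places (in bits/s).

6.01 bits/s

b = (782 − 315)/log₂ 7 = 467/2.8074 = 166.349 ms per bit = 0.16635 s/bit; the reciprocal is 6.011 bits/s.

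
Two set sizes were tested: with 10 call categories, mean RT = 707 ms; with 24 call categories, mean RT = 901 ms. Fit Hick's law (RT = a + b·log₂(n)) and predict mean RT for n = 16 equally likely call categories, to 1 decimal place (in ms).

811.2 ms

Fit slope and intercept:
  b = (901 − 707) / (log₂ 24 − log₂ 10) = 194 / (4.5850 − 3.3219) = 153.598 ms/bit
  a = 707 − 153.598 × 3.3219 = 196.757 ms
Then RT(16) = 196.757 + 153.598 × log₂ 16 = 196.757 + 153.598 × 4 ≈ 811.151 ms.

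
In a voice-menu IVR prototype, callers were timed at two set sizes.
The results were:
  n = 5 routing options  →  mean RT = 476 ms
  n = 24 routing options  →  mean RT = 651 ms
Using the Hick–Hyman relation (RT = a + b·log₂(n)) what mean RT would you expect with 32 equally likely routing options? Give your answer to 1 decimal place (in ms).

683.1 ms

RT is linear in log₂ n, so two points fix the line:
  b = (651 − 476) / (log₂ 24 − log₂ 5) = 175 / (4.5850 − 2.3219) = 77.330 ms/bit
  a = 476 − 77.330 × 2.3219 = 296.446 ms
Then RT(32) = 296.446 + 77.330 × log₂ 32 = 296.446 + 77.330 × 5 ≈ 683.095 ms.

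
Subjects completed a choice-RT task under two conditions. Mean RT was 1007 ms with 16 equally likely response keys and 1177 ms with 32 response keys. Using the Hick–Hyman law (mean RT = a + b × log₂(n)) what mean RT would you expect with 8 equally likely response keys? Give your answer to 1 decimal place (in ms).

Fit slope and intercept:
  b = (1177 − 1007) / (log₂ 32 − log₂ 16) = 170 / (5 − 4) = 170.000 ms/bit
  a = 1007 − 170.000 × 4 = 327.000 ms
Then RT(8) = 327.000 + 170.000 × log₂ 8 = 327.000 + 170.000 × 3 ≈ 837.000 ms.

837.0 ms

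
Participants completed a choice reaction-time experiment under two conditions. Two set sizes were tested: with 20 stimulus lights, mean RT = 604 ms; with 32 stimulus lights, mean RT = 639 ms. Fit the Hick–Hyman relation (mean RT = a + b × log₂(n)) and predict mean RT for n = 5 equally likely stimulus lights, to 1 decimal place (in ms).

Fit slope and intercept:
  b = (639 − 604) / (log₂ 32 − log₂ 20) = 35 / (5 − 4.3219) = 51.617 ms/bit
  a = 604 − 51.617 × 4.3219 = 380.915 ms
Then RT(5) = 380.915 + 51.617 × log₂ 5 = 380.915 + 51.617 × 2.3219 ≈ 500.766 ms.

500.8 ms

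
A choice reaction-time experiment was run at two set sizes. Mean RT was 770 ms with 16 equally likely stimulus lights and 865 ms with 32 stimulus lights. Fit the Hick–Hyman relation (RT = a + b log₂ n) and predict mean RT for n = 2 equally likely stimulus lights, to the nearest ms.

485 ms

Fit slope and intercept:
  b = (865 − 770) / (log₂ 32 − log₂ 16) = 95 / (5 − 4) = 95 ms/bit
  a = 770 − 95 × 4 = 390 ms
Then RT(2) = 390 + 95 × log₂ 2 = 390 + 95 × 1 ≈ 485.000 ms.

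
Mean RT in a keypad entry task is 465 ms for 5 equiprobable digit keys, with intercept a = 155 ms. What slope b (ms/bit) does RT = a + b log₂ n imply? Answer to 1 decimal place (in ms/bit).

133.5 ms/bit

log₂(5) = 2.3219 bits.
b = (RT − a)/log₂ n = (465 − 155) / 2.3219 = 133.510 ms/bit.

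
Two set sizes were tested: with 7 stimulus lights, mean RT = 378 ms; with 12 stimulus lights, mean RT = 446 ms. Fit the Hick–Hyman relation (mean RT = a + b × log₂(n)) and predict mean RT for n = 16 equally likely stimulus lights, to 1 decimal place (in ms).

Solve the two-equation system in a and b:
  b = (446 − 378) / (log₂ 12 − log₂ 7) = 68 / (3.5850 − 2.8074) = 87.448 ms/bit
  a = 378 − 87.448 × 2.8074 = 132.503 ms
Then RT(16) = 132.503 + 87.448 × log₂ 16 = 132.503 + 87.448 × 4 ≈ 482.294 ms.

482.3 ms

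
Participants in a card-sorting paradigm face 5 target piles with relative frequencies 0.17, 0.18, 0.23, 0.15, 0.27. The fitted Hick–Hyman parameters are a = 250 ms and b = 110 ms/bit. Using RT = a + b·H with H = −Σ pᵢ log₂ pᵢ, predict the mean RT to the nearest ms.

H = 0.17·log₂(1/0.17) + 0.18·log₂(1/0.18) + 0.23·log₂(1/0.23) + 0.15·log₂(1/0.15) + 0.27·log₂(1/0.27) = 2.2881 bits.
RT = 250 + 110 × 2.2881 = 501.69 ms.

502 ms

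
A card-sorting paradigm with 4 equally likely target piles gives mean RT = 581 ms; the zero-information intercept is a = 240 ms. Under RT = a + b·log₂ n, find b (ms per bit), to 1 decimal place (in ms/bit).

170.5 ms/bit

b = (581 − 240) / log₂(4) = 341 / 2 = 170.500 ms/bit.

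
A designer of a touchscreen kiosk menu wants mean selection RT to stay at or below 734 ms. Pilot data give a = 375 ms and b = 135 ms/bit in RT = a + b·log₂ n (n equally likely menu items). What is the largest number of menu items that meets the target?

135·log₂ n ≤ 734 − 375 = 359, giving log₂ n ≤ 2.6593 and n ≤ 6.317. The largest whole number is 6.

6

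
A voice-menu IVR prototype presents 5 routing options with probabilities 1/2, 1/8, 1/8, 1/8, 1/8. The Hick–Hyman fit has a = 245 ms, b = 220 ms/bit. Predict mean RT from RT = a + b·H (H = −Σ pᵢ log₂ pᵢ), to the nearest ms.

Each term −pᵢ log₂ pᵢ: 0.5·1 + 0.125·3 + 0.125·3 + 0.125·3 + 0.125·3; summed, H = 2.000 bits.
Mean RT = a + bH = 245 + 220·2.000 = 685.00 ms.

685 ms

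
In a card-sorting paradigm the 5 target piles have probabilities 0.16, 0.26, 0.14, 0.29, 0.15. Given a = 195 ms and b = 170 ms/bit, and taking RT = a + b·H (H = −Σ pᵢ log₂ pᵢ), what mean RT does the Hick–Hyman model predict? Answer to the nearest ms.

578 ms

Entropy contributions −pᵢ log₂ pᵢ: 0.4230, 0.5053, 0.3971, 0.5179, 0.4105; sum H = 2.2539 bits.
RT = a + bH = 195 + 170·2.2539 = 578.16 ms.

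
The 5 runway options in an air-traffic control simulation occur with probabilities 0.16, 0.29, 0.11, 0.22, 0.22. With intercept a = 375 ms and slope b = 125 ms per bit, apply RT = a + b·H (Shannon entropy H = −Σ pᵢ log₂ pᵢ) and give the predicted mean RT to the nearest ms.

657 ms

Entropy contributions −pᵢ log₂ pᵢ: 0.4230, 0.5179, 0.3503, 0.4806, 0.4806; sum H = 2.2524 bits.
RT = a + bH = 375 + 125·2.2524 = 656.54 ms.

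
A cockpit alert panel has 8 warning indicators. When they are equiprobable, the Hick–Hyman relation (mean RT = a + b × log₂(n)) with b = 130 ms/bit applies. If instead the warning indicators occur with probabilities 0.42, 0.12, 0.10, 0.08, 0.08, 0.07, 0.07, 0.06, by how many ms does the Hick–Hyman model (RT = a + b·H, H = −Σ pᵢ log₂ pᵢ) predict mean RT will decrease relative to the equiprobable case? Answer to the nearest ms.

53 ms

Equiprobable entropy H₀ = log₂ 8 = 3.0000 bits.
Skewed entropy H = −Σ pᵢ log₂ pᵢ = 2.5886 bits.
ΔRT = b·(H₀ − H) = 130 × 0.4114 = 53.49 ms.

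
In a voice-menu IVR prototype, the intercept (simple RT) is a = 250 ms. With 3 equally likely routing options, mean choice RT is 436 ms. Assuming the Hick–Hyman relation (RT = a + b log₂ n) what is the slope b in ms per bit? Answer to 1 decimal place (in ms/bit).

3 alternatives carry log₂ 3 = 1.5850 bits; the choice cost is 436 − 250 = 186 ms, so b = 186/1.5850 = 117.353 ms/bit.

117.4 ms/bit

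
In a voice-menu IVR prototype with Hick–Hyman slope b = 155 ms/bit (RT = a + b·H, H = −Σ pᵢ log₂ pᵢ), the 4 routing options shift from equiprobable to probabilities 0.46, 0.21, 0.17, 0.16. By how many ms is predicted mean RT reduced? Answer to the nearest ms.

24 ms

The RT saving is b·ΔH. Equiprobable H₀ = log₂(4) = 2.0000 bits; with the given probabilities H = 1.8458 bits.
b·(H₀ − H) = 155 × (2.0000 − 1.8458) = 23.91 ms.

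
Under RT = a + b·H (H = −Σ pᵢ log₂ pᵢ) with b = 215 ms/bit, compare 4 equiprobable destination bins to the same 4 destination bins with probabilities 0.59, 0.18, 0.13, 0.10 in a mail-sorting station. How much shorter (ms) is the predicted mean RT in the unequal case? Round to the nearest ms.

Equiprobable entropy H₀ = log₂ 4 = 2.0000 bits.
Skewed entropy H = −Σ pᵢ log₂ pᵢ = 1.6093 bits.
ΔRT = b·(H₀ − H) = 215 × 0.3907 = 84.01 ms.

84 ms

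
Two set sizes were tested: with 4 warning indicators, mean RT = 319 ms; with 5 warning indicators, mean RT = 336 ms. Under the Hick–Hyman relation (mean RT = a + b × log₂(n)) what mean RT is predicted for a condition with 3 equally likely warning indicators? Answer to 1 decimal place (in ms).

297.1 ms

RT is linear in log₂ n, so two points fix the line:
  b = (336 − 319) / (log₂ 5 − log₂ 4) = 17 / (2.3219 − 2) = 52.807 ms/bit
  a = 319 − 52.807 × 2 = 213.386 ms
Then RT(3) = 213.386 + 52.807 × log₂ 3 = 213.386 + 52.807 × 1.5850 ≈ 297.083 ms.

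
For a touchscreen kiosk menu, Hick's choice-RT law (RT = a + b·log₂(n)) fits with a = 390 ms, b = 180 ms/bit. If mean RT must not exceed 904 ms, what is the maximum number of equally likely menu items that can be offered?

7

Set 390 + 180·log₂ n ≤ 904 → log₂ n ≤ (904 − 390)/180 = 2.8556.
So n ≤ 2^2.8556 = 7.238; the largest integer n is 7.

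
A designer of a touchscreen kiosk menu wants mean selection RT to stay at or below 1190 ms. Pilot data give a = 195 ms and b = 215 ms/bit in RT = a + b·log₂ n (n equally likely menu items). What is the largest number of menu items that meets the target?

24

215·log₂ n ≤ 1190 − 195 = 995, giving log₂ n ≤ 4.6279 and n ≤ 24.725. The largest whole number is 24.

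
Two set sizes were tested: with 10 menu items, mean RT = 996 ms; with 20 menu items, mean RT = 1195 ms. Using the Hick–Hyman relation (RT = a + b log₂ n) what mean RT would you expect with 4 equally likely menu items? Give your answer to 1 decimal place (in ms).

732.9 ms

Solve the two-equation system in a and b:
  b = (1195 − 996) / (log₂ 20 − log₂ 10) = 199 / (4.3219 − 3.3219) = 199.000 ms/bit
  a = 996 − 199.000 × 3.3219 = 334.936 ms
Then RT(4) = 334.936 + 199.000 × log₂ 4 = 334.936 + 199.000 × 2 ≈ 732.936 ms.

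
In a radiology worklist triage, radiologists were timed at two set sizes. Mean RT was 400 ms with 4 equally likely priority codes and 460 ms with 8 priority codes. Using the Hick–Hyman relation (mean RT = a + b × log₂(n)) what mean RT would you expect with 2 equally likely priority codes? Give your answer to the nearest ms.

Fit slope and intercept:
  b = (460 − 400) / (log₂ 8 − log₂ 4) = 60 / (3 − 2) = 60 ms/bit
  a = 400 − 60 × 2 = 280 ms
Then RT(2) = 280 + 60 × log₂ 2 = 280 + 60 × 1 ≈ 340.000 ms.

340 ms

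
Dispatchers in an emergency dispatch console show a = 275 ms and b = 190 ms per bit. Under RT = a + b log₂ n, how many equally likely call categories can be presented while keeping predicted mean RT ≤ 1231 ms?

32

190·log₂ n ≤ 1231 − 275 = 956, giving log₂ n ≤ 5.0316 and n ≤ 32.708. The largest whole number is 32.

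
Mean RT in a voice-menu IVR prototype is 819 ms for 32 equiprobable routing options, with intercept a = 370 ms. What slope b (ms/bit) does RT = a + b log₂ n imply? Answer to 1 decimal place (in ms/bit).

89.8 ms/bit

b = (819 − 370) / log₂(32) = 449 / 5 = 89.800 ms/bit.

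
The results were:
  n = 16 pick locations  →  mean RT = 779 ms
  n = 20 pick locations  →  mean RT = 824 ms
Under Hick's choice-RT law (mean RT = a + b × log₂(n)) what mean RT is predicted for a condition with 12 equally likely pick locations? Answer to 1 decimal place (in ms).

721.0 ms

Solve the two-equation system in a and b:
  b = (824 − 779) / (log₂ 20 − log₂ 16) = 45 / (4.3219 − 4) = 139.783 ms/bit
  a = 779 − 139.783 × 4 = 219.869 ms
Then RT(12) = 219.869 + 139.783 × log₂ 12 = 219.869 + 139.783 × 3.5850 ≈ 720.985 ms.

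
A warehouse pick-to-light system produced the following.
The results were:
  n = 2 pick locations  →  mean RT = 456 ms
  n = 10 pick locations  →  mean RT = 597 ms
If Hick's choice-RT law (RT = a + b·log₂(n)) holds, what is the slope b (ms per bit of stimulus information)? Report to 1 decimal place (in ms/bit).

60.7 ms/bit

b = (RT₂ − RT₁)/(log₂ n₂ − log₂ n₁) = (597 − 456)/(3.3219 − 1) = 60.725 ms/bit.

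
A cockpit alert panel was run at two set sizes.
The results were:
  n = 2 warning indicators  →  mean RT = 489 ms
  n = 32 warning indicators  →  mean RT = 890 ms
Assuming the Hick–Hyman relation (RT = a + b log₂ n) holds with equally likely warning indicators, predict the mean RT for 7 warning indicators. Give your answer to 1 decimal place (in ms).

670.2 ms

Fit slope and intercept:
  b = (890 − 489) / (log₂ 32 − log₂ 2) = 401 / (5 − 1) = 100.250 ms/bit
  a = 489 − 100.250 × 1 = 388.750 ms
Then RT(7) = 388.750 + 100.250 × log₂ 7 = 388.750 + 100.250 × 2.8074 ≈ 670.187 ms.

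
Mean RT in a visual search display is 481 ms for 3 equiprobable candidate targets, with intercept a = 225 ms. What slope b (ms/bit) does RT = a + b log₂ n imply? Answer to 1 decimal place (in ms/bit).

161.5 ms/bit

log₂(3) = 1.5850 bits.
b = (RT − a)/log₂ n = (481 − 225) / 1.5850 = 161.518 ms/bit.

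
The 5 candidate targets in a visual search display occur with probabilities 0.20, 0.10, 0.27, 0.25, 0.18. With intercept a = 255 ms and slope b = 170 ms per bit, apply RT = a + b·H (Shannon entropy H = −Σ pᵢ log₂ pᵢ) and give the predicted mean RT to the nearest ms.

638 ms

Entropy contributions −pᵢ log₂ pᵢ: 0.4644, 0.3322, 0.5100, 0.5000, 0.4453; sum H = 2.2519 bits.
RT = a + bH = 255 + 170·2.2519 = 637.82 ms.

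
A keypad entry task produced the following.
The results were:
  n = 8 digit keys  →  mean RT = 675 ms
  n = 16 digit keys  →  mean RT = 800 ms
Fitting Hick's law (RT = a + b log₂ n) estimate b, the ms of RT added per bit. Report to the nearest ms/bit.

b = (RT₂ − RT₁)/(log₂ n₂ − log₂ n₁) = (800 − 675)/(4 − 3) = 125 ms/bit.

125 ms/bit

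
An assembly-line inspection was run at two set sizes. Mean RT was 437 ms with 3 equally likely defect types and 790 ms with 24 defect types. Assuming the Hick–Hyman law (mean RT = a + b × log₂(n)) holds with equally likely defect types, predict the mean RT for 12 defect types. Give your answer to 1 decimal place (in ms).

672.3 ms

Solve the two-equation system in a and b:
  b = (790 − 437) / (log₂ 24 − log₂ 3) = 353 / (4.5850 − 1.5850) = 117.667 ms/bit
  a = 437 − 117.667 × 1.5850 = 250.503 ms
Then RT(12) = 250.503 + 117.667 × log₂ 12 = 250.503 + 117.667 × 3.5850 ≈ 672.333 ms.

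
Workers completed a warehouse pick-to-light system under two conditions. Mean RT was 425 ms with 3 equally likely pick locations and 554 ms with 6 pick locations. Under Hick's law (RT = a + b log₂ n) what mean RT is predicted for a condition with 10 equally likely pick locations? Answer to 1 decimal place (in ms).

649.1 ms

With log₂ n on the abscissa the relation is linear; from the two conditions:
  b = (554 − 425) / (log₂ 6 − log₂ 3) = 129 / (2.5850 − 1.5850) = 129.000 ms/bit
  a = 425 − 129.000 × 1.5850 = 220.540 ms
Then RT(10) = 220.540 + 129.000 × log₂ 10 = 220.540 + 129.000 × 3.3219 ≈ 649.069 ms.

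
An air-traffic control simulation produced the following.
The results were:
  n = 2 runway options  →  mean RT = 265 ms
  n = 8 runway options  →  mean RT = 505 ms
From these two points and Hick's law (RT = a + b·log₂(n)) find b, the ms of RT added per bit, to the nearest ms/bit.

120 ms/bit

Slope: b = (505 − 265) / (log₂ 8 − log₂ 2) = 240/2.0000 = 120 ms/bit.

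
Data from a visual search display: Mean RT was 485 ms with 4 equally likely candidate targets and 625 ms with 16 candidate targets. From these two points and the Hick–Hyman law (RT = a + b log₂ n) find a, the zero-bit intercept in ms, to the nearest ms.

The slope on a log₂ axis is (625 − 485) / (4 − 2) = 70 ms/bit.
a = RT₁ − b·log₂ n₁ = 485 − 70 × 2 = 345.000 ms.

345 ms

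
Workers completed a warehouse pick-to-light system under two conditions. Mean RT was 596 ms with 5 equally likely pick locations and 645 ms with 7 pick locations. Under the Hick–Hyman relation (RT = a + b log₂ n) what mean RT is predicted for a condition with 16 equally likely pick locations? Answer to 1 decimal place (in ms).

765.4 ms

Fit slope and intercept:
  b = (645 − 596) / (log₂ 7 − log₂ 5) = 49 / (2.8074 − 2.3219) = 100.942 ms/bit
  a = 596 − 100.942 × 2.3219 = 361.620 ms
Then RT(16) = 361.620 + 100.942 × log₂ 16 = 361.620 + 100.942 × 4 ≈ 765.388 ms.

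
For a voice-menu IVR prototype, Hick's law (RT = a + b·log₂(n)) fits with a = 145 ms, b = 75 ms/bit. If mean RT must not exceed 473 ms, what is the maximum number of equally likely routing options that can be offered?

20

Set 145 + 75·log₂ n ≤ 473 → log₂ n ≤ (473 − 145)/75 = 4.3733.
So n ≤ 2^4.3733 = 20.725; the largest integer n is 20.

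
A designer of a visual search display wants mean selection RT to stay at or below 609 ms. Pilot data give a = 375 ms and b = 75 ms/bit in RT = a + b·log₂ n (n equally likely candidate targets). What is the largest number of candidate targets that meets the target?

75·log₂ n ≤ 609 − 375 = 234, giving log₂ n ≤ 3.1200 and n ≤ 8.694. The largest whole number is 8.

8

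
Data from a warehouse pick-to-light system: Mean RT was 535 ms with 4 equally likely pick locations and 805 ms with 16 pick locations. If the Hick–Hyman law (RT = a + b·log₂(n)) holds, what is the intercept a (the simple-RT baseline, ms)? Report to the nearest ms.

b = (RT₂ − RT₁)/(log₂ n₂ − log₂ n₁) = (805 − 535)/(4 − 2) = 135 ms/bit.
a = RT₁ − b·log₂ n₁ = 535 − 135 × 2 = 265.000 ms.

265 ms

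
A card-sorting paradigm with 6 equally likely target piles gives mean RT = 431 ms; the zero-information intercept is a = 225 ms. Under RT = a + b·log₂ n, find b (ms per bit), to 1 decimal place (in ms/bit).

79.7 ms/bit

log₂(6) = 2.5850 bits.
b = (RT − a)/log₂ n = (431 − 225) / 2.5850 = 79.692 ms/bit.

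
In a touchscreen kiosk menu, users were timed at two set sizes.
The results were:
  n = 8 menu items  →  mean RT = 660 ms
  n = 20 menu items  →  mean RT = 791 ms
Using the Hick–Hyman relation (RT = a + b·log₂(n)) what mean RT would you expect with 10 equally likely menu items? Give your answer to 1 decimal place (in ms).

691.9 ms

With log₂ n on the abscissa the relation is linear; from the two conditions:
  b = (791 − 660) / (log₂ 20 − log₂ 8) = 131 / (4.3219 − 3) = 99.098 ms/bit
  a = 660 − 99.098 × 3 = 362.707 ms
Then RT(10) = 362.707 + 99.098 × log₂ 10 = 362.707 + 99.098 × 3.3219 ≈ 691.902 ms.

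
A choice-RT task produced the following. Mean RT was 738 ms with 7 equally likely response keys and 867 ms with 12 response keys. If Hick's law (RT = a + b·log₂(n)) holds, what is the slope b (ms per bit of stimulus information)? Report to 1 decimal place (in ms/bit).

165.9 ms/bit

Slope: b = (867 − 738) / (log₂ 12 − log₂ 7) = 129/0.7776 = 165.893 ms/bit.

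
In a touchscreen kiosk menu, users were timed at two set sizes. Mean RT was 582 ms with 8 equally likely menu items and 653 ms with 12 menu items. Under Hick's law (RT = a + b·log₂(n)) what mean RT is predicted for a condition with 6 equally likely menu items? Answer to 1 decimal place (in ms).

Solve the two-equation system in a and b:
  b = (653 − 582) / (log₂ 12 − log₂ 8) = 71 / (3.5850 − 3) = 121.375 ms/bit
  a = 582 − 121.375 × 3 = 217.874 ms
Then RT(6) = 217.874 + 121.375 × log₂ 6 = 217.874 + 121.375 × 2.5850 ≈ 531.625 ms.

531.6 ms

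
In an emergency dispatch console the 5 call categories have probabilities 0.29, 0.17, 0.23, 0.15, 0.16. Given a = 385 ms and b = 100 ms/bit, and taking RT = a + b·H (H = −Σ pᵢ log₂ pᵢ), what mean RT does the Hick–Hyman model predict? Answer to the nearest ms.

612 ms

Entropy contributions −pᵢ log₂ pᵢ: 0.5179, 0.4346, 0.4877, 0.4105, 0.4230; sum H = 2.2737 bits.
RT = a + bH = 385 + 100·2.2737 = 612.37 ms.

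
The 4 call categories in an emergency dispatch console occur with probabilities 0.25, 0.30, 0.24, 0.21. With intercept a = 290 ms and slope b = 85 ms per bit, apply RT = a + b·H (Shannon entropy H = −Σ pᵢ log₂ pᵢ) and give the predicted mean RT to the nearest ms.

Entropy contributions −pᵢ log₂ pᵢ: 0.5000, 0.5211, 0.4941, 0.4728; sum H = 1.9880 bits.
RT = a + bH = 290 + 85·1.9880 = 458.98 ms.

459 ms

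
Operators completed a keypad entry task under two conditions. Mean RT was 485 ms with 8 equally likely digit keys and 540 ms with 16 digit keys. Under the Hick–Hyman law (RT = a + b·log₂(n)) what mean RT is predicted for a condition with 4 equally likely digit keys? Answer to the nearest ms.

430 ms

Solve the two-equation system in a and b:
  b = (540 − 485) / (log₂ 16 − log₂ 8) = 55 / (4 − 3) = 55 ms/bit
  a = 485 − 55 × 3 = 320 ms
Then RT(4) = 320 + 55 × log₂ 4 = 320 + 55 × 2 ≈ 430.000 ms.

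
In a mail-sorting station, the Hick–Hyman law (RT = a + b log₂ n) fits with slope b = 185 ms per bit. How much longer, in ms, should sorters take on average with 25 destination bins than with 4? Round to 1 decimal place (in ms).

489.1 ms

The intercept a cancels: ΔRT = b·(log₂ n₂ − log₂ n₁) = b·log₂(n₂/n₁).
log₂(25) − log₂(4) = 4.6439 − 2 = 2.6439.
ΔRT = 185 × 2.6439 = 489.113 ms.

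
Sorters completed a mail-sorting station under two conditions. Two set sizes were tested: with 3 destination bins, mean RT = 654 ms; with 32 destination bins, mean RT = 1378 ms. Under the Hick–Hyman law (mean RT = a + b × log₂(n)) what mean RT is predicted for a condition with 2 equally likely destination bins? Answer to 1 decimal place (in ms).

With log₂ n on the abscissa the relation is linear; from the two conditions:
  b = (1378 − 654) / (log₂ 32 − log₂ 3) = 724 / (5 − 1.5850) = 212.004 ms/bit
  a = 654 − 212.004 × 1.5850 = 317.982 ms
Then RT(2) = 317.982 + 212.004 × log₂ 2 = 317.982 + 212.004 × 1 ≈ 529.986 ms.

530.0 ms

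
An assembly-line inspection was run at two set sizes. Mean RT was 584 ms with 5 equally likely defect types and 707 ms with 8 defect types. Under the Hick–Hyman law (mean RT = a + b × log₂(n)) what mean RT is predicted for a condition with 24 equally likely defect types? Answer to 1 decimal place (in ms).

Fit slope and intercept:
  b = (707 − 584) / (log₂ 8 − log₂ 5) = 123 / (3 − 2.3219) = 181.397 ms/bit
  a = 584 − 181.397 × 2.3219 = 162.810 ms
Then RT(24) = 162.810 + 181.397 × log₂ 24 = 162.810 + 181.397 × 4.5850 ≈ 994.507 ms.

994.5 ms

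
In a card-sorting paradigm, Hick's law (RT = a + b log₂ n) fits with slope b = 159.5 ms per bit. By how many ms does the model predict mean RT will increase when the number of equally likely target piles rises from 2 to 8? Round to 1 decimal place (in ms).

Only the slope matters, since a is common to both: ΔRT = b·log₂(n₂/n₁).
log₂(8) − log₂(2) = log₂(8/2) = log₂(4) = 2.
ΔRT = 159.5 × 2.0000 = 319.000 ms.

319.0 ms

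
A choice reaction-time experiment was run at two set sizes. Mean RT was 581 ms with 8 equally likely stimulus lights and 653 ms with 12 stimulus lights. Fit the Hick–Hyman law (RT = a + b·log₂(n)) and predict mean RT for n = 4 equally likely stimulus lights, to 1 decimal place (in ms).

457.9 ms

Fit slope and intercept:
  b = (653 − 581) / (log₂ 12 − log₂ 8) = 72 / (3.5850 − 3) = 123.085 ms/bit
  a = 581 − 123.085 × 3 = 211.746 ms
Then RT(4) = 211.746 + 123.085 × log₂ 4 = 211.746 + 123.085 × 2 ≈ 457.915 ms.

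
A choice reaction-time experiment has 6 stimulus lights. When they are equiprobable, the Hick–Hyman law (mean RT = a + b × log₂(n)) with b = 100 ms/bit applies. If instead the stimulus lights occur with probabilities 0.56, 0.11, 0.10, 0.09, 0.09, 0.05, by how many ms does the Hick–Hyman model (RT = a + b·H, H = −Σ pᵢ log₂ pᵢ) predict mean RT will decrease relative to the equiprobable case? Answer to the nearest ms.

The RT saving is b·ΔH. Equiprobable H₀ = log₂(6) = 2.5850 bits; with the given probabilities H = 1.9923 bits.
b·(H₀ − H) = 100 × (2.5850 − 1.9923) = 59.26 ms.

59 ms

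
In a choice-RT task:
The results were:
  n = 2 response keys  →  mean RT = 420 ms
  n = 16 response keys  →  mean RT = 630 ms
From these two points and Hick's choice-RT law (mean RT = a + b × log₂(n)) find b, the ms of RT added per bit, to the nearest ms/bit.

Slope: b = (630 − 420) / (log₂ 16 − log₂ 2) = 210/3.0000 = 70 ms/bit.

70 ms/bit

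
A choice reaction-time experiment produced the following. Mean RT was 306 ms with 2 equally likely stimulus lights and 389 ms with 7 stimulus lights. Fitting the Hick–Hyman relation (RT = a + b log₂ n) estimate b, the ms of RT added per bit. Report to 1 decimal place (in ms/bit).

45.9 ms/bit

Slope: b = (389 − 306) / (log₂ 7 − log₂ 2) = 83/1.8074 = 45.923 ms/bit.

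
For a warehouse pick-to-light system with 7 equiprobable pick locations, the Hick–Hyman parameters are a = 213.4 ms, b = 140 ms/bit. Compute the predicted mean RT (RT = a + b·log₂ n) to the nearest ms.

log₂(7) = 2.8074 bits, so RT = 213.4 + 140 × 2.8074 ≈ 606.430 ms.

606 ms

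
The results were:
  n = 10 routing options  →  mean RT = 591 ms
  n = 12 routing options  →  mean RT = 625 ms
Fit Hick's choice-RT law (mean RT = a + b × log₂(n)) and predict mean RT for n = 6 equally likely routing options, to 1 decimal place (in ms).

495.7 ms

Solve the two-equation system in a and b:
  b = (625 − 591) / (log₂ 12 − log₂ 10) = 34 / (3.5850 − 3.3219) = 129.261 ms/bit
  a = 591 − 129.261 × 3.3219 = 161.605 ms
Then RT(6) = 161.605 + 129.261 × log₂ 6 = 161.605 + 129.261 × 2.5850 ≈ 495.739 ms.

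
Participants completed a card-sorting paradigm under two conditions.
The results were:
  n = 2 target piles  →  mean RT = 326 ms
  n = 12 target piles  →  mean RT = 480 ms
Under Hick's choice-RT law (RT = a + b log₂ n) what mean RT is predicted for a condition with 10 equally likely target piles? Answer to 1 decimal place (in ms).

With log₂ n on the abscissa the relation is linear; from the two conditions:
  b = (480 − 326) / (log₂ 12 − log₂ 2) = 154 / (3.5850 − 1) = 59.575 ms/bit
  a = 326 − 59.575 × 1 = 266.425 ms
Then RT(10) = 266.425 + 59.575 × log₂ 10 = 266.425 + 59.575 × 3.3219 ≈ 464.330 ms.

464.3 ms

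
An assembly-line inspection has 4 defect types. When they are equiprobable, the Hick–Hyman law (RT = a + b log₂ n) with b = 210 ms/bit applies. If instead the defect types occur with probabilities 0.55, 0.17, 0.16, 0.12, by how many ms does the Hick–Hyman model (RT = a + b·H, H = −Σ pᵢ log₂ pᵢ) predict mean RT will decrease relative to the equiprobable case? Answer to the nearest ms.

The RT saving is b·ΔH. Equiprobable H₀ = log₂(4) = 2.0000 bits; with the given probabilities H = 1.6990 bits.
b·(H₀ − H) = 210 × (2.0000 − 1.6990) = 63.20 ms.

63 ms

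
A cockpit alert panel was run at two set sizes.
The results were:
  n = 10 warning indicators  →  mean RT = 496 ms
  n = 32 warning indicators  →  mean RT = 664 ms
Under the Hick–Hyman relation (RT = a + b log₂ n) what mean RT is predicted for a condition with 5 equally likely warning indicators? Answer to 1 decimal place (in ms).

395.9 ms

RT is linear in log₂ n, so two points fix the line:
  b = (664 − 496) / (log₂ 32 − log₂ 10) = 168 / (5 − 3.3219) = 100.115 ms/bit
  a = 496 − 100.115 × 3.3219 = 163.426 ms
Then RT(5) = 163.426 + 100.115 × log₂ 5 = 163.426 + 100.115 × 2.3219 ≈ 395.885 ms.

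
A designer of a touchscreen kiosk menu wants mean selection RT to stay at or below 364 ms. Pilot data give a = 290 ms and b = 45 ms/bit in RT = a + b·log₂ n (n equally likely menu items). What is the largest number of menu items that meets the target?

Information budget: (364 − 290)/45 = 1.6444 bits, so n ≤ 2^1.6444 = 3.126 → at most 3.

3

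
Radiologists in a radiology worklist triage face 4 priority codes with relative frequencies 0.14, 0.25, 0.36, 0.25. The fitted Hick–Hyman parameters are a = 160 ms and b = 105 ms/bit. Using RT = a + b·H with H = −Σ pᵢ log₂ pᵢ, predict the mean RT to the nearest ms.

362 ms

H = 0.14·log₂(1/0.14) + 0.25·log₂(1/0.25) + 0.36·log₂(1/0.36) + 0.25·log₂(1/0.25) = 1.9277 bits.
RT = 160 + 105 × 1.9277 = 362.41 ms.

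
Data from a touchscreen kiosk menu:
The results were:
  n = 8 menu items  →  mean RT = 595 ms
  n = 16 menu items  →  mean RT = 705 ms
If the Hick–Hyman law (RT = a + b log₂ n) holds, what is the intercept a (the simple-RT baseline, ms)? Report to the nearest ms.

265 ms

The slope on a log₂ axis is (705 − 595) / (4 − 3) = 110 ms/bit.
a = RT₁ − b·log₂ n₁ = 595 − 110 × 3 = 265.000 ms.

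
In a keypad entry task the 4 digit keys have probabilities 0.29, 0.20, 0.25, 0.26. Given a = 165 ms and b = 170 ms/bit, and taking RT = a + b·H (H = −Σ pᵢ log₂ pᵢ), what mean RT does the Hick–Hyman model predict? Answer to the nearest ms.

Entropy contributions −pᵢ log₂ pᵢ: 0.5179, 0.4644, 0.5000, 0.5053; sum H = 1.9876 bits.
RT = a + bH = 165 + 170·1.9876 = 502.89 ms.

503 ms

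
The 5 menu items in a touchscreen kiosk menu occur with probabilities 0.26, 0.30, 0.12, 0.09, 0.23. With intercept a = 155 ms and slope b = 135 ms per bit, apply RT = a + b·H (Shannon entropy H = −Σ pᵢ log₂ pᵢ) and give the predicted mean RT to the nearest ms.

451 ms

H = 0.26·log₂(1/0.26) + 0.30·log₂(1/0.30) + 0.12·log₂(1/0.12) + 0.09·log₂(1/0.09) + 0.23·log₂(1/0.23) = 2.1938 bits.
RT = 155 + 135 × 2.1938 = 451.16 ms.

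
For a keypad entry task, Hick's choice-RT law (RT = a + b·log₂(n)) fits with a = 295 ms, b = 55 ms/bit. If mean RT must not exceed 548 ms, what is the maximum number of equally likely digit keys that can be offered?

24

Information budget: (548 − 295)/55 = 4.6000 bits, so n ≤ 2^4.6000 = 24.251 → at most 24.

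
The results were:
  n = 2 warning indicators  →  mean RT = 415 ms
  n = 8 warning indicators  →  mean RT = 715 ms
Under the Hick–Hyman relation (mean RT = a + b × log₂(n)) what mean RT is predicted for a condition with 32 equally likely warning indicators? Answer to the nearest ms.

1015 ms

Fit slope and intercept:
  b = (715 − 415) / (log₂ 8 − log₂ 2) = 300 / (3 − 1) = 150 ms/bit
  a = 415 − 150 × 1 = 265 ms
Then RT(32) = 265 + 150 × log₂ 32 = 265 + 150 × 5 ≈ 1015.000 ms.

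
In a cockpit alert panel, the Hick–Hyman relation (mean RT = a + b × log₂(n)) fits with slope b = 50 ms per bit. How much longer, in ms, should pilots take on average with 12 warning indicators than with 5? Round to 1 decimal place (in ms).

63.2 ms

Only the slope matters, since a is common to both: ΔRT = b·log₂(n₂/n₁).
log₂(12) − log₂(5) = 3.5850 − 2.3219 = 1.2630.
ΔRT = 50 × 1.2630 = 63.152 ms.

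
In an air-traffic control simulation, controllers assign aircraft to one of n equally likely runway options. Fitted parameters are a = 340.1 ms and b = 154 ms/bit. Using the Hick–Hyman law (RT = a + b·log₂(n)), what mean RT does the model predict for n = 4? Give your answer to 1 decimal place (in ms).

648.1 ms

log₂(4) = 2 bits, so RT = 340.1 + 154 × 2 ≈ 648.100 ms.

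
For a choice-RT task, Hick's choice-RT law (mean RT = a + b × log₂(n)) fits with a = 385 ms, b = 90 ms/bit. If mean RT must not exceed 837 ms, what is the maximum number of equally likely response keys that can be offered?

Set 385 + 90·log₂ n ≤ 837 → log₂ n ≤ (837 − 385)/90 = 5.0222.
So n ≤ 2^5.0222 = 32.497; the largest integer n is 32.

32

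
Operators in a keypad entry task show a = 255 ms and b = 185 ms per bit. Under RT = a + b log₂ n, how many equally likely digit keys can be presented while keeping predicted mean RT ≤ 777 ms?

Information budget: (777 − 255)/185 = 2.8216 bits, so n ≤ 2^2.8216 = 7.070 → at most 7.

7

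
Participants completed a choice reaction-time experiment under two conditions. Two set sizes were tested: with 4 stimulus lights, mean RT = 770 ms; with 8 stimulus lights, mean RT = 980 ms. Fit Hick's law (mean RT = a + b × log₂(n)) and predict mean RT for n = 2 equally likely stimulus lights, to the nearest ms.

With log₂ n on the abscissa the relation is linear; from the two conditions:
  b = (980 − 770) / (log₂ 8 − log₂ 4) = 210 / (3 − 2) = 210 ms/bit
  a = 770 − 210 × 2 = 350 ms
Then RT(2) = 350 + 210 × log₂ 2 = 350 + 210 × 1 ≈ 560.000 ms.

560 ms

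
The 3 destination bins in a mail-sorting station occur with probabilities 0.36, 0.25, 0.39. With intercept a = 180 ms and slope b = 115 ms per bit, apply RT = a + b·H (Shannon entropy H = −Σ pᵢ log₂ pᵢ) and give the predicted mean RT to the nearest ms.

H = 0.36·log₂(1/0.36) + 0.25·log₂(1/0.25) + 0.39·log₂(1/0.39) = 1.5604 bits.
RT = 180 + 115 × 1.5604 = 359.45 ms.

359 ms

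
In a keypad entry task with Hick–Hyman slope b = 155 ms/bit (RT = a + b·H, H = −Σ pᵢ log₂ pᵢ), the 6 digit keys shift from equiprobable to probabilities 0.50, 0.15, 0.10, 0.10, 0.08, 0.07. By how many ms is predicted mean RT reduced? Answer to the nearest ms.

Equiprobable entropy H₀ = log₂ 6 = 2.5850 bits.
Skewed entropy H = −Σ pᵢ log₂ pᵢ = 2.1350 bits.
ΔRT = b·(H₀ − H) = 155 × 0.4500 = 69.75 ms.

70 ms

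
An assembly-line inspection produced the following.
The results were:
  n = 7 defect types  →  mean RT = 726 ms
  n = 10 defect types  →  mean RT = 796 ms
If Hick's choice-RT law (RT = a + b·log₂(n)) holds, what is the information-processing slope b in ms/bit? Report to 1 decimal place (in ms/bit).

136.0 ms/bit

b = (RT₂ − RT₁)/(log₂ n₂ − log₂ n₁) = (796 − 726)/(3.3219 − 2.8074) = 136.035 ms/bit.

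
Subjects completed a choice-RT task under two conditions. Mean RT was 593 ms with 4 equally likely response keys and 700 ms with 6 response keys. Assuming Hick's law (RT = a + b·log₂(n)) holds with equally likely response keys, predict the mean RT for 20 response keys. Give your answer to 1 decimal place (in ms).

Fit slope and intercept:
  b = (700 − 593) / (log₂ 6 − log₂ 4) = 107 / (2.5850 − 2) = 182.918 ms/bit
  a = 593 − 182.918 × 2 = 227.165 ms
Then RT(20) = 227.165 + 182.918 × log₂ 20 = 227.165 + 182.918 × 4.3219 ≈ 1017.722 ms.

1017.7 ms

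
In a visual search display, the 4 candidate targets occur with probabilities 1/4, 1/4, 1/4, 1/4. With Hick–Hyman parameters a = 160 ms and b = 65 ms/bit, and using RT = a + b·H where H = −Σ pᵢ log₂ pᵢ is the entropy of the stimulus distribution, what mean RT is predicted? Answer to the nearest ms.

Each term −pᵢ log₂ pᵢ: 0.25·2 + 0.25·2 + 0.25·2 + 0.25·2; summed, H = 2.000 bits.
Mean RT = a + bH = 160 + 65·2.000 = 290.00 ms.

290 ms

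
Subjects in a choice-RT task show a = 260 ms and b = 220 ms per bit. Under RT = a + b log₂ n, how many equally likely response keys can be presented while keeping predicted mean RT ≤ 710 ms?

4

220·log₂ n ≤ 710 − 260 = 450, giving log₂ n ≤ 2.0455 and n ≤ 4.128. The largest whole number is 4.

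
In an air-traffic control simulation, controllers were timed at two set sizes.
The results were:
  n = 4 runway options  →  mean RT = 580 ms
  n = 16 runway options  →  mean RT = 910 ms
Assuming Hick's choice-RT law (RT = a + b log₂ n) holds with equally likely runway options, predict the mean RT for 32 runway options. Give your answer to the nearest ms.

RT is linear in log₂ n, so two points fix the line:
  b = (910 − 580) / (log₂ 16 − log₂ 4) = 330 / (4 − 2) = 165 ms/bit
  a = 580 − 165 × 2 = 250 ms
Then RT(32) = 250 + 165 × log₂ 32 = 250 + 165 × 5 ≈ 1075.000 ms.

1075 ms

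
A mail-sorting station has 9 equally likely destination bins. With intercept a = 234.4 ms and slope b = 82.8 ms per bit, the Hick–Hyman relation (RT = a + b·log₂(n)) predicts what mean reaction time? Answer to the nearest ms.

log₂(9) = 3.1699 bits, so RT = 234.4 + 82.8 × 3.1699 ≈ 496.870 ms.

497 ms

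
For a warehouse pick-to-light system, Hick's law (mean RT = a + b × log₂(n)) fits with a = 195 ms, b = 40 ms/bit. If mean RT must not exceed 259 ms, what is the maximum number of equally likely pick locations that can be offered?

40·log₂ n ≤ 259 − 195 = 64, giving log₂ n ≤ 1.6000 and n ≤ 3.031. The largest whole number is 3.

3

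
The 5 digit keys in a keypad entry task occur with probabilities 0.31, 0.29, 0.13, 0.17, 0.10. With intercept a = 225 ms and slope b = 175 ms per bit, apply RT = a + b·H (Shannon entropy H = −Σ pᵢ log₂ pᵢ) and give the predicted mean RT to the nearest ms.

Entropy contributions −pᵢ log₂ pᵢ: 0.5238, 0.5179, 0.3826, 0.4346, 0.3322; sum H = 2.1911 bits.
RT = a + bH = 225 + 175·2.1911 = 608.45 ms.

608 ms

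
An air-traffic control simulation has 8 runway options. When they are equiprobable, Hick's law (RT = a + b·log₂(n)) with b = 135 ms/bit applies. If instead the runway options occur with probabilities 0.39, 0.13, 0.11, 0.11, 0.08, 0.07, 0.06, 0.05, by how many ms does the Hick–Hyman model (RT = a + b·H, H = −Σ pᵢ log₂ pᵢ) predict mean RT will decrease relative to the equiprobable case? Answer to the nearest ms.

50 ms

Equiprobable entropy H₀ = log₂ 8 = 3.0000 bits.
Skewed entropy H = −Σ pᵢ log₂ pᵢ = 2.6327 bits.
ΔRT = b·(H₀ − H) = 135 × 0.3673 = 49.58 ms.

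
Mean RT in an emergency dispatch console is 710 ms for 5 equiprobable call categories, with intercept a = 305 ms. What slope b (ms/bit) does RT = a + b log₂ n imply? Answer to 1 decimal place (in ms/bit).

b = (710 − 305) / log₂(5) = 405 / 2.3219 = 174.424 ms/bit.

174.4 ms/bit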